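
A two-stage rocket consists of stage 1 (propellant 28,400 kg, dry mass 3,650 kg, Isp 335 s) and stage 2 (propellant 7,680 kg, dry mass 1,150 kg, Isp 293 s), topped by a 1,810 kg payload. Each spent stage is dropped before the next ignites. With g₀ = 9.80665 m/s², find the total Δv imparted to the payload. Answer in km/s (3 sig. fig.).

Δv ≈ 7.27 km/s

Ignition mass of stage 1 = 28,400+3,650 + 7,680+1,150 + 1,810 = 42,690 kg.
Stage 1: m₀ = 42,690 kg, m_f = 42,690 − 28,400 = 14,290 kg; Δv = 335×9.80665×ln(2.987) = 3285.2×1.0944 ≈ 3595 m/s.
Stage 2: m₀ = 10,640 kg, m_f = 10,640 − 7,680 = 2,960 kg; Δv = 293×9.80665×ln(3.595) = 2873.3×1.2794 ≈ 3676 m/s.
Total Δv = 3595 + 3676 = 7271 m/s.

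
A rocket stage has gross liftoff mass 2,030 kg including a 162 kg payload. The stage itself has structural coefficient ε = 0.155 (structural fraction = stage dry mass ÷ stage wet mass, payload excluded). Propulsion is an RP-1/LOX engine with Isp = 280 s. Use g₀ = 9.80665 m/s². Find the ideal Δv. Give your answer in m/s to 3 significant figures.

Stage wet mass = m₀ − payload = 2,030 − 162 = 1,868 kg.
Stage dry mass = ε × stage wet mass = 0.155 × 1,868 = 289.54 kg.
Burnout mass m_f = stage dry + payload = 289.54 + 162 = 451.54 kg.
v_e = Isp · g₀ = 280 × 9.80665 = 2745.9 m/s.
From the ideal rocket equation, Δv = v_e · ln(2,030/451.54) = 2745.9 × ln(4.496) = 2745.9 × 1.5031 ≈ 4127 m/s.

Δv ≈ 4130 m/s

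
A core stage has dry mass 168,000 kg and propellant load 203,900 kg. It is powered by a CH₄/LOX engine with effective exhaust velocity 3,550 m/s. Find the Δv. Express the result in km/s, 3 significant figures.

Δv ≈ 2.82 km/s

m₀ = m_dry + m_prop = 168,000 + 203,900 = 371,900 kg.
Δv = v_e · ln(m₀/m_f) = 3550.0 × ln(2.214) = 3550.0 × 0.7947 ≈ 2821.0 m/s.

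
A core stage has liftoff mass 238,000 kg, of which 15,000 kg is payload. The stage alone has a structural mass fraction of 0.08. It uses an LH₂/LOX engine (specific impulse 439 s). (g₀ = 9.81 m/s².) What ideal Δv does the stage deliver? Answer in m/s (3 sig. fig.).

Stage wet mass = m₀ − payload = 238,000 − 15,000 = 223,000 kg.
Stage dry mass = ε × stage wet mass = 0.08 × 223,000 = 17,840 kg.
Burnout mass m_f = stage dry + payload = 17,840 + 15,000 = 32,840 kg.
v_e = Isp · g₀ = 439 × 9.81 = 4306.6 m/s.
From the ideal rocket equation, Δv = v_e · ln(238,000/32,840) = 4306.6 × ln(7.247) = 4306.6 × 1.9806 ≈ 8530 m/s.

Δv ≈ 8530 m/s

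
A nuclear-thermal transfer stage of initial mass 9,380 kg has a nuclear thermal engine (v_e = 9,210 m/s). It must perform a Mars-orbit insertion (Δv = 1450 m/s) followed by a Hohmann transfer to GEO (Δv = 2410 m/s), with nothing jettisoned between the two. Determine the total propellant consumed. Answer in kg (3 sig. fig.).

After the first burn: m = 9380 × exp(−1450/9210.0) = 9380 × 0.85433 = 8,013.62 kg.
After the second burn: m = 8,013.62 × exp(−2410/9210.0) = 8,013.62 × 0.76976 = 6,168.56 kg.
Total propellant = m₀ − m_final = 9380 − 6,168.56 = 3,211.44 kg.

total propellant consumed ≈ 3210 kg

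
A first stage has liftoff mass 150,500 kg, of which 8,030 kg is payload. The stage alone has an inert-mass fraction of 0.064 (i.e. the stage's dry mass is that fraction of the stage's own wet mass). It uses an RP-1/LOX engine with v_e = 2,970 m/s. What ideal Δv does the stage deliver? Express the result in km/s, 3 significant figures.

Stage wet mass = m₀ − payload = 150,500 − 8,030 = 142,470 kg.
Stage dry mass = ε × stage wet mass = 0.064 × 142,470 = 9,118.08 kg.
Burnout mass m_f = stage dry + payload = 9,118.08 + 8,030 = 17,148.08 kg.
From the ideal rocket equation, Δv = v_e · ln(150,500/17,148.08) = 2970.0 × ln(8.776) = 2970.0 × 2.1721 ≈ 6451 m/s.

Δv ≈ 6.45 km/s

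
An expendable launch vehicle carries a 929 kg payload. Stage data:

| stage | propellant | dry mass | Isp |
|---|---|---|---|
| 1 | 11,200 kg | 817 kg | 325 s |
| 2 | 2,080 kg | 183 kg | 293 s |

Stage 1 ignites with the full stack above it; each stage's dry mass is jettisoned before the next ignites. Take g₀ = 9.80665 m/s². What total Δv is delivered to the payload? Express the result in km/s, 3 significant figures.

Ignition mass of stage 1 = 11,200+817 + 2,080+183 + 929 = 15,209 kg.
Stage 1: m₀ = 15,209 kg, m_f = 15,209 − 11,200 = 4,009 kg; Δv = 325×9.80665×ln(3.794) = 3187.2×1.3333 ≈ 4250 m/s.
Stage 2: m₀ = 3,192 kg, m_f = 3,192 − 2,080 = 1,112 kg; Δv = 293×9.80665×ln(2.871) = 2873.3×1.0545 ≈ 3030 m/s.
Total Δv = 4250 + 3030 = 7280 m/s.

Δv ≈ 7.28 km/s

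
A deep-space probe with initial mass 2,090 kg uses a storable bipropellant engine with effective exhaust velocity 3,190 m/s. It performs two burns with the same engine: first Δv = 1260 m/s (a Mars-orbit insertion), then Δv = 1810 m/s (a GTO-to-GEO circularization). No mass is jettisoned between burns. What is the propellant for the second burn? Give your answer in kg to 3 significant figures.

propellant for the second burn ≈ 610 kg

After the first burn: m = 2090 × exp(−1260/3190.0) = 2090 × 0.67369 = 1,408.01 kg.
After the second burn: m = 1,408.01 × exp(−1810/3190.0) = 1,408.01 × 0.56700 = 798.342 kg.
Second-burn propellant = 1,408.01 − 798.342 = 609.668 kg.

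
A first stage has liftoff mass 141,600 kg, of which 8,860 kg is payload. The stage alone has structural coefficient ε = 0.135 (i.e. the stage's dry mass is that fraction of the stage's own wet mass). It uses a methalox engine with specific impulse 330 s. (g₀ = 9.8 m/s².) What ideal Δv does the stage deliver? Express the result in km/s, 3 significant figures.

Δv ≈ 5.39 km/s

Stage wet mass = m₀ − payload = 141,600 − 8,860 = 132,740 kg.
Stage dry mass = ε × stage wet mass = 0.135 × 132,740 = 17,919.9 kg.
Burnout mass m_f = stage dry + payload = 17,919.9 + 8,860 = 26,779.9 kg.
v_e = Isp · g₀ = 330 × 9.8 = 3234.0 m/s.
By the Tsiolkovsky rocket equation, Δv = v_e · ln(141,600/26,779.9) = 3234.0 × ln(5.288) = 3234.0 × 1.6654 ≈ 5386 m/s.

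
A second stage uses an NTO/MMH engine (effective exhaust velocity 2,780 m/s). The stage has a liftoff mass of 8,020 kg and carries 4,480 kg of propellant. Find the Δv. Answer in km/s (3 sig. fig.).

Δv ≈ 2.27 km/s

m_f = m₀ − m_prop = 8,020 − 4,480 = 3,540 kg.
From the ideal rocket equation, Δv = v_e · ln(m₀/m_f) = 2780.0 × ln(2.266) = 2780.0 × 0.8178 ≈ 2273.5 m/s.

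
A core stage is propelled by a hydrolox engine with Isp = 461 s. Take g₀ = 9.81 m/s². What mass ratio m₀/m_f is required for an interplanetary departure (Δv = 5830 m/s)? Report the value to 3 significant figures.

v_e = Isp · g₀ = 461 × 9.81 = 4522.4 m/s.
Using Δv = v_e ln(m₀/m_f): m₀/m_f = exp(Δv / v_e) = exp(5830 / 4522.4) = exp(1.2891) = 3.6296.

mass ratio ≈ 3.63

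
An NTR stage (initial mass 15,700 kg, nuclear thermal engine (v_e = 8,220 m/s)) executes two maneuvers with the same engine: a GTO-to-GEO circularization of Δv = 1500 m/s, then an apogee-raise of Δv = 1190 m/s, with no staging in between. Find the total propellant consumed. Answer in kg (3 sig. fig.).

total propellant consumed ≈ 4380 kg

After the first burn: m = 15700 × exp(−1500/8220.0) = 15700 × 0.83320 = 13,081.2 kg.
After the second burn: m = 13,081.2 × exp(−1190/8220.0) = 13,081.2 × 0.86522 = 11,318.1 kg.
Total propellant = m₀ − m_final = 15700 − 11,318.1 = 4,381.9 kg.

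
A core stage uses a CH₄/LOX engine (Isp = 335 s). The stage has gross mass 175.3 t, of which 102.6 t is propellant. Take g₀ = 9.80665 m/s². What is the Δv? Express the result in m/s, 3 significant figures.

Δv ≈ 2890 m/s

v_e = Isp · g₀ = 335 × 9.80665 = 3285.2 m/s.
m_f = m₀ − m_prop = 175.3 − 102.6 = 72.7 t.
Δv = v_e · ln(m₀/m_f) = 3285.2 × ln(2.411) = 3285.2 × 0.8802 ≈ 2891.5 m/s.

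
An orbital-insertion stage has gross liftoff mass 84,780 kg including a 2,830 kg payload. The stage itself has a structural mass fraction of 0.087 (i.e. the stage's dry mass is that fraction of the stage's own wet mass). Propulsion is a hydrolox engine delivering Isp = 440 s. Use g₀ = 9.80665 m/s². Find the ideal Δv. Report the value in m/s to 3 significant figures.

Δv ≈ 9240 m/s

Stage wet mass = m₀ − payload = 84,780 − 2,830 = 81,950 kg.
Stage dry mass = ε × stage wet mass = 0.087 × 81,950 = 7,129.65 kg.
Burnout mass m_f = stage dry + payload = 7,129.65 + 2,830 = 9,959.65 kg.
v_e = Isp · g₀ = 440 × 9.80665 = 4314.9 m/s.
Using Δv = v_e ln(m₀/m_f): Δv = v_e · ln(84,780/9,959.65) = 4314.9 × ln(8.512) = 4314.9 × 2.1415 ≈ 9240 m/s.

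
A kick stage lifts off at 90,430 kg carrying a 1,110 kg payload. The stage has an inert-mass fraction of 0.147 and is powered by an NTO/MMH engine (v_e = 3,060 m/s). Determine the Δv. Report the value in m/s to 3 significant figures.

Stage wet mass = m₀ − payload = 90,430 − 1,110 = 89,320 kg.
Stage dry mass = ε × stage wet mass = 0.147 × 89,320 = 13,130 kg.
Burnout mass m_f = stage dry + payload = 13,130 + 1,110 = 14,240 kg.
Rocket equation: Δv = v_e · ln(90,430/14,240) = 3060.0 × ln(6.35) = 3060.0 × 1.8485 ≈ 5656 m/s.

Δv ≈ 5660 m/s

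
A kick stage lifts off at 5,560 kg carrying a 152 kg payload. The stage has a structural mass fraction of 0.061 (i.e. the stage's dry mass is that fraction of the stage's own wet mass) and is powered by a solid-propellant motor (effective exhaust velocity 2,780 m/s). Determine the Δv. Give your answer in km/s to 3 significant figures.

Stage wet mass = m₀ − payload = 5,560 − 152 = 5,408 kg.
Stage dry mass = ε × stage wet mass = 0.061 × 5,408 = 329.888 kg.
Burnout mass m_f = stage dry + payload = 329.888 + 152 = 481.888 kg.
By the Tsiolkovsky rocket equation, Δv = v_e · ln(5,560/481.888) = 2780.0 × ln(11.54) = 2780.0 × 2.4456 ≈ 6799 m/s.

Δv ≈ 6.80 km/s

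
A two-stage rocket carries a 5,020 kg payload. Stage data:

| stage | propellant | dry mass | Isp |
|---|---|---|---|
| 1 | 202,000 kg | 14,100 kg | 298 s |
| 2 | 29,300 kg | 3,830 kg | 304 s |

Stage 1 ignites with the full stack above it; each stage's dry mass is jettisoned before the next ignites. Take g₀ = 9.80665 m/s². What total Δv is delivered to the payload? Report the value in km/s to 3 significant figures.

Ignition mass of stage 1 = 202,000+14,100 + 29,300+3,830 + 5,020 = 254,250 kg.
Stage 1: m₀ = 254,250 kg, m_f = 254,250 − 202,000 = 52,250 kg; Δv = 298×9.80665×ln(4.866) = 2922.4×1.5823 ≈ 4624 m/s.
Stage 2: m₀ = 38,150 kg, m_f = 38,150 − 29,300 = 8,850 kg; Δv = 304×9.80665×ln(4.311) = 2981.2×1.4611 ≈ 4356 m/s.
Total Δv = 4624 + 4356 = 8980 m/s.

Δv ≈ 8.98 km/s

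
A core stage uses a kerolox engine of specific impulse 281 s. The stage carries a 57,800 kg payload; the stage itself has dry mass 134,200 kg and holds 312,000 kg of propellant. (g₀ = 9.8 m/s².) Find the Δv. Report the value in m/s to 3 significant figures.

v_e = Isp · g₀ = 281 × 9.8 = 2753.8 m/s.
m₀ = payload + dry + propellant = 57,800 + 134,200 + 312,000 = 504,000 kg.
m_f = payload + dry = 57,800 + 134,200 = 192,000 kg.
Using Δv = v_e ln(m₀/m_f): Δv = v_e · ln(m₀/m_f) = 2753.8 × ln(2.625) = 2753.8 × 0.9651 ≈ 2657.6 m/s.

Δv ≈ 2660 m/s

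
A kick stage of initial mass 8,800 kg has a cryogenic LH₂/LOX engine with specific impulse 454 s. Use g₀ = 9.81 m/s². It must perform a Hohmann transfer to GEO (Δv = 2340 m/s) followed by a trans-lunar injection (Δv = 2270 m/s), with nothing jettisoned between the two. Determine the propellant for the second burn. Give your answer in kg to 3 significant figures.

v_e = Isp · g₀ = 454 × 9.81 = 4453.7 m/s.
After the first burn: m = 8800 × exp(−2340/4453.7) = 8800 × 0.59132 = 5,203.62 kg.
After the second burn: m = 5,203.62 × exp(−2270/4453.7) = 5,203.62 × 0.60069 = 3,125.76 kg.
Second-burn propellant = 5,203.62 − 3,125.76 = 2,077.86 kg.

propellant for the second burn ≈ 2080 kg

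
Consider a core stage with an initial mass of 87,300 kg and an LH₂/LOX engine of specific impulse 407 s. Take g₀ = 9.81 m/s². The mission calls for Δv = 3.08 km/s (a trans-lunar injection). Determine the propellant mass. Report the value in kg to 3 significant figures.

v_e = Isp · g₀ = 407 × 9.81 = 3992.7 m/s.
m₀/m_f = exp(Δv / v_e) = exp(3080 / 3992.7) = exp(0.7714) = 2.1628.
m_f = 87,300 / 2.1628 = 40,364.3 kg, so propellant = m₀ − m_f = 87,300 − 40,364.3 = 46,935.7 kg.

propellant mass ≈ 46900 kg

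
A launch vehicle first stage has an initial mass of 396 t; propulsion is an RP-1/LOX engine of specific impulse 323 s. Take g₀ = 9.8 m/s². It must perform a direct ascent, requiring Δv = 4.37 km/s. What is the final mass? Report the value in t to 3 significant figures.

v_e = Isp · g₀ = 323 × 9.8 = 3165.4 m/s.
m₀/m_f = exp(Δv / v_e) = exp(4370 / 3165.4) = exp(1.3806) = 3.9771.
m_f = m₀ / 3.9771 = 396 / 3.9771 = 99.57 t.

final mass ≈ 99.6 t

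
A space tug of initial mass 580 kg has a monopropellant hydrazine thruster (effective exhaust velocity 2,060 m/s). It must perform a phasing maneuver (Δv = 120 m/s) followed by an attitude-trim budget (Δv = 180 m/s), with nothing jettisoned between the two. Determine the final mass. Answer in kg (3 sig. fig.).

final mass ≈ 501 kg

After the first burn: m = 580 × exp(−120/2060.0) = 580 × 0.94341 = 547.178 kg.
After the second burn: m = 547.178 × exp(−180/2060.0) = 547.178 × 0.91633 = 501.396 kg.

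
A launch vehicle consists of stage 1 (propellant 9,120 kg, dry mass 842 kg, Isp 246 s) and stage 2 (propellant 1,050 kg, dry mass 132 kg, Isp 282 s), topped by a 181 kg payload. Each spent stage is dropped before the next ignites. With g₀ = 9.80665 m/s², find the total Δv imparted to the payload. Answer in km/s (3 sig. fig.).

Δv ≈ 8.02 km/s

Ignition mass of stage 1 = 9,120+842 + 1,050+132 + 181 = 11,325 kg.
Stage 1: m₀ = 11,325 kg, m_f = 11,325 − 9,120 = 2,205 kg; Δv = 246×9.80665×ln(5.136) = 2412.4×1.6363 ≈ 3947 m/s.
Stage 2: m₀ = 1,363 kg, m_f = 1,363 − 1,050 = 313 kg; Δv = 282×9.80665×ln(4.355) = 2765.5×1.4712 ≈ 4069 m/s.
Total Δv = 3947 + 4069 = 8016 m/s.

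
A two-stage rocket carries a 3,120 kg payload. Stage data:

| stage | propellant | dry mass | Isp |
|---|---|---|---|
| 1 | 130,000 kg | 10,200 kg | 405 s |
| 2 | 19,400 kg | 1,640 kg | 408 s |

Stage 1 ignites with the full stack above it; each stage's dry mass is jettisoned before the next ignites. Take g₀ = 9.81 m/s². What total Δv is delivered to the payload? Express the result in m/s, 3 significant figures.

Δv ≈ 12700 m/s

Ignition mass of stage 1 = 130,000+10,200 + 19,400+1,640 + 3,120 = 164,360 kg.
Stage 1: m₀ = 164,360 kg, m_f = 164,360 − 130,000 = 34,360 kg; Δv = 405×9.81×ln(4.783) = 3973.1×1.5652 ≈ 6218 m/s.
Stage 2: m₀ = 24,160 kg, m_f = 24,160 − 19,400 = 4,760 kg; Δv = 408×9.81×ln(5.076) = 4002.5×1.6245 ≈ 6502 m/s.
Total Δv = 6218 + 6502 = 12720 m/s.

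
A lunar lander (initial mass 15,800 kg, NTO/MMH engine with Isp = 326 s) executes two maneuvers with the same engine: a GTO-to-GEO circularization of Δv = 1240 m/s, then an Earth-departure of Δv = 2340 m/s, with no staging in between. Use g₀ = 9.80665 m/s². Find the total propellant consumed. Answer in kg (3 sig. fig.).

total propellant consumed ≈ 10600 kg

v_e = Isp · g₀ = 326 × 9.80665 = 3197.0 m/s.
After the first burn: m = 15800 × exp(−1240/3197.0) = 15800 × 0.67850 = 10,720.3 kg.
After the second burn: m = 10,720.3 × exp(−2340/3197.0) = 10,720.3 × 0.48097 = 5,156.14 kg.
Total propellant = m₀ − m_final = 15800 − 5,156.14 = 10,643.86 kg.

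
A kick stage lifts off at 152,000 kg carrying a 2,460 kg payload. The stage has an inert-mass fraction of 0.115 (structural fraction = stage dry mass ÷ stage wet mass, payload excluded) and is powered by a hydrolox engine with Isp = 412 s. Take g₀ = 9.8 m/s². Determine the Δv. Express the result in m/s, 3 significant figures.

Stage wet mass = m₀ − payload = 152,000 − 2,460 = 149,540 kg.
Stage dry mass = ε × stage wet mass = 0.115 × 149,540 = 17,197.1 kg.
Burnout mass m_f = stage dry + payload = 17,197.1 + 2,460 = 19,657.1 kg.
v_e = Isp · g₀ = 412 × 9.8 = 4037.6 m/s.
Rocket equation: Δv = v_e · ln(152,000/19,657.1) = 4037.6 × ln(7.733) = 4037.6 × 2.0454 ≈ 8259 m/s.

Δv ≈ 8260 m/s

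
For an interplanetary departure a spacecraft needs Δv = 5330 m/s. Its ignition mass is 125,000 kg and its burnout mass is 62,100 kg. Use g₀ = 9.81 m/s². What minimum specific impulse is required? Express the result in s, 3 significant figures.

Isp ≈ 777 s

ln(m₀/m_f) = ln(125000/62100) = ln(2.013) = 0.6996.
v_e = Δv / ln(m₀/m_f) = 5330 / 0.6996 = 7619.0 m/s.
Isp = v_e / g₀ = 7619.0 / 9.81 = 776.7 s.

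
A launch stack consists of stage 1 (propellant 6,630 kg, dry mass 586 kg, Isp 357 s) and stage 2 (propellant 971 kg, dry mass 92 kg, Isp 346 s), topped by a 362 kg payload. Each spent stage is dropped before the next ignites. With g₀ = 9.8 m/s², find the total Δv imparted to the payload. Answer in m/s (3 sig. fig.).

Δv ≈ 8980 m/s

Ignition mass of stage 1 = 6,630+586 + 971+92 + 362 = 8,641 kg.
Stage 1: m₀ = 8,641 kg, m_f = 8,641 − 6,630 = 2,011 kg; Δv = 357×9.8×ln(4.297) = 3498.6×1.4579 ≈ 5101 m/s.
Stage 2: m₀ = 1,425 kg, m_f = 1,425 − 971 = 454 kg; Δv = 346×9.8×ln(3.139) = 3390.8×1.1438 ≈ 3878 m/s.
Total Δv = 5101 + 3878 = 8979 m/s.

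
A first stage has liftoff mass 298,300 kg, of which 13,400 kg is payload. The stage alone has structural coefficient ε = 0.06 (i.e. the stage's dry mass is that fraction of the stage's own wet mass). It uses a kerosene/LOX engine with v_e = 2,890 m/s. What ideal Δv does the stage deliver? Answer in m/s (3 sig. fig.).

Δv ≈ 6590 m/s

Stage wet mass = m₀ − payload = 298,300 − 13,400 = 284,900 kg.
Stage dry mass = ε × stage wet mass = 0.06 × 284,900 = 17,094 kg.
Burnout mass m_f = stage dry + payload = 17,094 + 13,400 = 30,494 kg.
Rocket equation: Δv = v_e · ln(298,300/30,494) = 2890.0 × ln(9.782) = 2890.0 × 2.2806 ≈ 6591 m/s.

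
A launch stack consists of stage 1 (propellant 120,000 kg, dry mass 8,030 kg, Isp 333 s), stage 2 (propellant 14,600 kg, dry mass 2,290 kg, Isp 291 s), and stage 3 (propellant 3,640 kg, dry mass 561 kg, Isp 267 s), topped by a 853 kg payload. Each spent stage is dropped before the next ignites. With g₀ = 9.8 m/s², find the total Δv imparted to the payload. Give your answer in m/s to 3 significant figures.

Δv ≈ 11700 m/s

Ignition mass of stage 1 = 120,000+8,030 + 14,600+2,290 + 3,640+561 + 853 = 149,974 kg.
Stage 1: m₀ = 149,974 kg, m_f = 149,974 − 120,000 = 29,974 kg; Δv = 333×9.8×ln(5.003) = 3263.4×1.6101 ≈ 5255 m/s.
Stage 2: m₀ = 21,944 kg, m_f = 21,944 − 14,600 = 7,344 kg; Δv = 291×9.8×ln(2.988) = 2851.8×1.0946 ≈ 3122 m/s.
Stage 3: m₀ = 5,054 kg, m_f = 5,054 − 3,640 = 1,414 kg; Δv = 267×9.8×ln(3.574) = 2616.6×1.2738 ≈ 3333 m/s.
Total Δv = 5255 + 3122 + 3333 = 11710 m/s.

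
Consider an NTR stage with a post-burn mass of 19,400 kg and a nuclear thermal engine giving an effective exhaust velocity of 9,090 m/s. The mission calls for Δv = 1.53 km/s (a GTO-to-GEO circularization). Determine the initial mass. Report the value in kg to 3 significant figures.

initial mass ≈ 23000 kg

m₀/m_f = exp(Δv / v_e) = exp(1530 / 9090.0) = exp(0.1683) = 1.1833.
m₀ = m_f × 1.1833 = 19,400 × 1.1833 = 22,956 kg.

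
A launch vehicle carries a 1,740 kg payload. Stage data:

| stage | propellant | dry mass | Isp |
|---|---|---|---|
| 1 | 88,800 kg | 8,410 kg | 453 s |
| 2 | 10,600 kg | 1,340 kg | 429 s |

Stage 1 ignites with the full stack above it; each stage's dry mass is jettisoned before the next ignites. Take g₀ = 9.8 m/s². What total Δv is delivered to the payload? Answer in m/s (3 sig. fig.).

Δv ≈ 13400 m/s

Ignition mass of stage 1 = 88,800+8,410 + 10,600+1,340 + 1,740 = 110,890 kg.
Stage 1: m₀ = 110,890 kg, m_f = 110,890 − 88,800 = 22,090 kg; Δv = 453×9.8×ln(5.02) = 4439.4×1.6134 ≈ 7163 m/s.
Stage 2: m₀ = 13,680 kg, m_f = 13,680 − 10,600 = 3,080 kg; Δv = 429×9.8×ln(4.442) = 4204.2×1.4910 ≈ 6268 m/s.
Total Δv = 7163 + 6268 = 13431 m/s.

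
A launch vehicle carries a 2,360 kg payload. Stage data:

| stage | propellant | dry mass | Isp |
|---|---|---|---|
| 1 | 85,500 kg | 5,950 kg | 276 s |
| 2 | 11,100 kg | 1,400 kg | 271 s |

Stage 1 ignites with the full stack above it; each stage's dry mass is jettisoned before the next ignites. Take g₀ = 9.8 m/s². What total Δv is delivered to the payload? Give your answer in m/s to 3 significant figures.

Ignition mass of stage 1 = 85,500+5,950 + 11,100+1,400 + 2,360 = 106,310 kg.
Stage 1: m₀ = 106,310 kg, m_f = 106,310 − 85,500 = 20,810 kg; Δv = 276×9.8×ln(5.109) = 2704.8×1.6309 ≈ 4411 m/s.
Stage 2: m₀ = 14,860 kg, m_f = 14,860 − 11,100 = 3,760 kg; Δv = 271×9.8×ln(3.952) = 2655.8×1.3743 ≈ 3650 m/s.
Total Δv = 4411 + 3650 = 8061 m/s.

Δv ≈ 8060 m/s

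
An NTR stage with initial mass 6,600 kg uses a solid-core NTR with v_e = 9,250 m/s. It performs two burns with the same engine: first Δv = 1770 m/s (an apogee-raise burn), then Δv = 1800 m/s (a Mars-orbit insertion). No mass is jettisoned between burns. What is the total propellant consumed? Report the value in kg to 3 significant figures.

After the first burn: m = 6600 × exp(−1770/9250.0) = 6600 × 0.82584 = 5,450.54 kg.
After the second burn: m = 5,450.54 × exp(−1800/9250.0) = 5,450.54 × 0.82317 = 4,486.72 kg.
Total propellant = m₀ − m_final = 6600 − 4,486.72 = 2,113.28 kg.

total propellant consumed ≈ 2110 kg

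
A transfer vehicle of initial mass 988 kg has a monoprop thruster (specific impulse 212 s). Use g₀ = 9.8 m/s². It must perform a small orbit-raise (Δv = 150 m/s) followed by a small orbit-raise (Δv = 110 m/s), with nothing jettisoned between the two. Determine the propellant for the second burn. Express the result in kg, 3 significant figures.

propellant for the second burn ≈ 47.4 kg

v_e = Isp · g₀ = 212 × 9.8 = 2077.6 m/s.
After the first burn: m = 988 × exp(−150/2077.6) = 988 × 0.93035 = 919.186 kg.
After the second burn: m = 919.186 × exp(−110/2077.6) = 919.186 × 0.94843 = 871.784 kg.
Second-burn propellant = 919.186 − 871.784 = 47.402 kg.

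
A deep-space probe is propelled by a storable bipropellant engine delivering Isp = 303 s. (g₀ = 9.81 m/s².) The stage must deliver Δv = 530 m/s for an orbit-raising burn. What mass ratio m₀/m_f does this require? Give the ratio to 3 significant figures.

mass ratio ≈ 1.20

v_e = Isp · g₀ = 303 × 9.81 = 2972.4 m/s.
m₀/m_f = exp(Δv / v_e) = exp(530 / 2972.4) = exp(0.1783) = 1.1952.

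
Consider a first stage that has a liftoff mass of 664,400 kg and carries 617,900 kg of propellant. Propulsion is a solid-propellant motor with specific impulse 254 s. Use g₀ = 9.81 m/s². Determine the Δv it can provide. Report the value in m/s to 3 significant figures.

Δv ≈ 6630 m/s

v_e = Isp · g₀ = 254 × 9.81 = 2491.7 m/s.
m_f = m₀ − m_prop = 664,400 − 617,900 = 46,500 kg.
From the ideal rocket equation, Δv = v_e · ln(m₀/m_f) = 2491.7 × ln(14.29) = 2491.7 × 2.6594 ≈ 6626.6 m/s.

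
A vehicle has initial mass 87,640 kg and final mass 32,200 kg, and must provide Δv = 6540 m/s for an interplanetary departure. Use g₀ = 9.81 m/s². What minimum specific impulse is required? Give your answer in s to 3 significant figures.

ln(m₀/m_f) = ln(87640/32200) = ln(2.722) = 1.0013.
By the Tsiolkovsky rocket equation, v_e = Δv / ln(m₀/m_f) = 6540 / 1.0013 = 6531.7 m/s.
Isp = v_e / g₀ = 6531.7 / 9.81 = 665.8 s.

Isp ≈ 666 s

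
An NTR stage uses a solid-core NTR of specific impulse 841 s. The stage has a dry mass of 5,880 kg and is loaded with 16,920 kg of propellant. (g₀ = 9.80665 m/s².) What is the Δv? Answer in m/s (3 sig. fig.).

v_e = Isp · g₀ = 841 × 9.80665 = 8247.4 m/s.
m₀ = m_dry + m_prop = 5,880 + 16,920 = 22,800 kg.
Rocket equation: Δv = v_e · ln(m₀/m_f) = 8247.4 × ln(3.878) = 8247.4 × 1.3552 ≈ 11176.9 m/s.

Δv ≈ 11200 m/s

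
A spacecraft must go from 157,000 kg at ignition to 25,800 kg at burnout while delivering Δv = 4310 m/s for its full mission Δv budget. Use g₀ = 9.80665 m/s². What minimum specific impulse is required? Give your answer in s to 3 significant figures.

Isp ≈ 243 s

ln(m₀/m_f) = ln(157000/25800) = ln(6.085) = 1.8059.
v_e = Δv / ln(m₀/m_f) = 4310 / 1.8059 = 2386.7 m/s.
Isp = v_e / g₀ = 2386.7 / 9.80665 = 243.4 s.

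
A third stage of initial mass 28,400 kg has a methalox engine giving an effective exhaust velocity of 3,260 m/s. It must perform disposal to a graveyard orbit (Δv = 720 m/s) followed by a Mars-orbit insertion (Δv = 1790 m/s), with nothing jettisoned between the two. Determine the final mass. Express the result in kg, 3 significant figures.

After the first burn: m = 28400 × exp(−720/3260.0) = 28400 × 0.80183 = 22,772 kg.
After the second burn: m = 22,772 × exp(−1790/3260.0) = 22,772 × 0.57748 = 13,150.4 kg.

final mass ≈ 13200 kg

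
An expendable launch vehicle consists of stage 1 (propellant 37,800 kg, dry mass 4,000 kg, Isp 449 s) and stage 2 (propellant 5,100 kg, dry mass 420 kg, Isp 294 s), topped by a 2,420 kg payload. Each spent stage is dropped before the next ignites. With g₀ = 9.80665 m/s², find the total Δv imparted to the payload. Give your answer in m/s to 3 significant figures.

Ignition mass of stage 1 = 37,800+4,000 + 5,100+420 + 2,420 = 49,740 kg.
Stage 1: m₀ = 49,740 kg, m_f = 49,740 − 37,800 = 11,940 kg; Δv = 449×9.80665×ln(4.166) = 4403.2×1.4269 ≈ 6283 m/s.
Stage 2: m₀ = 7,940 kg, m_f = 7,940 − 5,100 = 2,840 kg; Δv = 294×9.80665×ln(2.796) = 2883.2×1.0281 ≈ 2964 m/s.
Total Δv = 6283 + 2964 = 9247 m/s.

Δv ≈ 9250 m/s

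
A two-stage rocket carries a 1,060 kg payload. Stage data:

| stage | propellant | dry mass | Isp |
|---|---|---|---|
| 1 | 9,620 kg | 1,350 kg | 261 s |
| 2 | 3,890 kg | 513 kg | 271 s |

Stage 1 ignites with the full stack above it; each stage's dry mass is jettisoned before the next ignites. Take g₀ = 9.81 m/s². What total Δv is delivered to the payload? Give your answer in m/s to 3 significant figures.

Δv ≈ 5560 m/s

Ignition mass of stage 1 = 9,620+1,350 + 3,890+513 + 1,060 = 16,433 kg.
Stage 1: m₀ = 16,433 kg, m_f = 16,433 − 9,620 = 6,813 kg; Δv = 261×9.81×ln(2.412) = 2560.4×0.8805 ≈ 2254 m/s.
Stage 2: m₀ = 5,463 kg, m_f = 5,463 − 3,890 = 1,573 kg; Δv = 271×9.81×ln(3.473) = 2658.5×1.2450 ≈ 3310 m/s.
Total Δv = 2254 + 3310 = 5564 m/s.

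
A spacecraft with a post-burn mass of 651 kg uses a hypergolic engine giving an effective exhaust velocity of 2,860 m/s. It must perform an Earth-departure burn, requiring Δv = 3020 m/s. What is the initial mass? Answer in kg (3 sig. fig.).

Using Δv = v_e ln(m₀/m_f): m₀/m_f = exp(Δv / v_e) = exp(3020 / 2860.0) = exp(1.0559) = 2.8747.
m₀ = m_f × 2.8747 = 651 × 2.8747 = 1,871.43 kg.

initial mass ≈ 1870 kg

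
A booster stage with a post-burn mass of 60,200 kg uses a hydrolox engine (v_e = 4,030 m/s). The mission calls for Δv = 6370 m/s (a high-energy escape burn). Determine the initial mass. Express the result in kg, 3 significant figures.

initial mass ≈ 292000 kg

Rocket equation: m₀/m_f = exp(Δv / v_e) = exp(6370 / 4030.0) = exp(1.5806) = 4.8581.
m₀ = m_f × 4.8581 = 60,200 × 4.8581 = 292,458 kg.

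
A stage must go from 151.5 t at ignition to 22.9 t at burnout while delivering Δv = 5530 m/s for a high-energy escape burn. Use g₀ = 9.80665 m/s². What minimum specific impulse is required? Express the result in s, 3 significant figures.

ln(m₀/m_f) = ln(151500/22900) = ln(6.616) = 1.8894.
By the Tsiolkovsky rocket equation, v_e = Δv / ln(m₀/m_f) = 5530 / 1.8894 = 2926.8 m/s.
Isp = v_e / g₀ = 2926.8 / 9.80665 = 298.4 s.

Isp ≈ 298 s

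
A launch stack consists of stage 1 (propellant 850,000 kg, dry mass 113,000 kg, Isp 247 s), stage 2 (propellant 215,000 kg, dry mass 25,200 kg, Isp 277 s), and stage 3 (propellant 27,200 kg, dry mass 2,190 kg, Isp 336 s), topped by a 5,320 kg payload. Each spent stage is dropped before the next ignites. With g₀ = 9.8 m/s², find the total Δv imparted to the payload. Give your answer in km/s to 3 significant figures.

Ignition mass of stage 1 = 850,000+113,000 + 215,000+25,200 + 27,200+2,190 + 5,320 = 1,237,910 kg.
Stage 1: m₀ = 1,237,910 kg, m_f = 1,237,910 − 850,000 = 387,910 kg; Δv = 247×9.8×ln(3.191) = 2420.6×1.1604 ≈ 2809 m/s.
Stage 2: m₀ = 274,910 kg, m_f = 274,910 − 215,000 = 59,910 kg; Δv = 277×9.8×ln(4.589) = 2714.6×1.5236 ≈ 4136 m/s.
Stage 3: m₀ = 34,710 kg, m_f = 34,710 − 27,200 = 7,510 kg; Δv = 336×9.8×ln(4.622) = 3292.8×1.5308 ≈ 5041 m/s.
Total Δv = 2809 + 4136 + 5041 = 11986 m/s.

Δv ≈ 12.0 km/s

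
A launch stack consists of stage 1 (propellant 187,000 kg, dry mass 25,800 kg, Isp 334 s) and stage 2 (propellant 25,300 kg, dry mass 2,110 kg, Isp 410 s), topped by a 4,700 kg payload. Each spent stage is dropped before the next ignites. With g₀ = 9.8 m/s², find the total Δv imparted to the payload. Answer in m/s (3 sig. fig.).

Δv ≈ 11000 m/s

Ignition mass of stage 1 = 187,000+25,800 + 25,300+2,110 + 4,700 = 244,910 kg.
Stage 1: m₀ = 244,910 kg, m_f = 244,910 − 187,000 = 57,910 kg; Δv = 334×9.8×ln(4.229) = 3273.2×1.4420 ≈ 4720 m/s.
Stage 2: m₀ = 32,110 kg, m_f = 32,110 − 25,300 = 6,810 kg; Δv = 410×9.8×ln(4.715) = 4018.0×1.5508 ≈ 6231 m/s.
Total Δv = 4720 + 6231 = 10951 m/s.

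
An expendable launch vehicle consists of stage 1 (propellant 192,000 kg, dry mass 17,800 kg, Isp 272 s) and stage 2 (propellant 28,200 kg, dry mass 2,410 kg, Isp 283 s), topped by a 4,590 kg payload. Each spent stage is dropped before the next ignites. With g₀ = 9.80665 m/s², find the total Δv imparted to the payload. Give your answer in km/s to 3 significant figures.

Ignition mass of stage 1 = 192,000+17,800 + 28,200+2,410 + 4,590 = 245,000 kg.
Stage 1: m₀ = 245,000 kg, m_f = 245,000 − 192,000 = 53,000 kg; Δv = 272×9.80665×ln(4.623) = 2667.4×1.5310 ≈ 4084 m/s.
Stage 2: m₀ = 35,200 kg, m_f = 35,200 − 28,200 = 7,000 kg; Δv = 283×9.80665×ln(5.029) = 2775.3×1.6151 ≈ 4482 m/s.
Total Δv = 4084 + 4482 = 8566 m/s.

Δv ≈ 8.57 km/s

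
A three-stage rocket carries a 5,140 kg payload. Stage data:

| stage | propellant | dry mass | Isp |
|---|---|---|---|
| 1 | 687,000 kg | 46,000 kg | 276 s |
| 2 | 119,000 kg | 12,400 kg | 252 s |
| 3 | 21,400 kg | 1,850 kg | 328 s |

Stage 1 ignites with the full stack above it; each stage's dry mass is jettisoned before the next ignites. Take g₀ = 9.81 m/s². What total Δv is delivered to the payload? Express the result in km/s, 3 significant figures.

Ignition mass of stage 1 = 687,000+46,000 + 119,000+12,400 + 21,400+1,850 + 5,140 = 892,790 kg.
Stage 1: m₀ = 892,790 kg, m_f = 892,790 − 687,000 = 205,790 kg; Δv = 276×9.81×ln(4.338) = 2707.6×1.4675 ≈ 3973 m/s.
Stage 2: m₀ = 159,790 kg, m_f = 159,790 − 119,000 = 40,790 kg; Δv = 252×9.81×ln(3.917) = 2472.1×1.3654 ≈ 3375 m/s.
Stage 3: m₀ = 28,390 kg, m_f = 28,390 − 21,400 = 6,990 kg; Δv = 328×9.81×ln(4.062) = 3217.7×1.4016 ≈ 4510 m/s.
Total Δv = 3973 + 3375 + 4510 = 11858 m/s.

Δv ≈ 11.9 km/s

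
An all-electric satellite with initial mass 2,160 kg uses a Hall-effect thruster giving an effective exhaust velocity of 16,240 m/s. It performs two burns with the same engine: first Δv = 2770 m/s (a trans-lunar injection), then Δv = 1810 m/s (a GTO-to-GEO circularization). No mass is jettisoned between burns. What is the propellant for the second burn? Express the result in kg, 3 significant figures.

propellant for the second burn ≈ 192 kg

After the first burn: m = 2160 × exp(−2770/16240.0) = 2160 × 0.84319 = 1,821.29 kg.
After the second burn: m = 1,821.29 × exp(−1810/16240.0) = 1,821.29 × 0.89453 = 1,629.2 kg.
Second-burn propellant = 1,821.29 − 1,629.2 = 192.09 kg.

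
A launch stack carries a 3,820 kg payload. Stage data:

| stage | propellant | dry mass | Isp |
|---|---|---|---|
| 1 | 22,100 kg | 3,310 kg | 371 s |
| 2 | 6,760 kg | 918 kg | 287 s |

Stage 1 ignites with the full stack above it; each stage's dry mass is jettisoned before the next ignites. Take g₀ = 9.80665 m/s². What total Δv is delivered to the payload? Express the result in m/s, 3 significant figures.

Ignition mass of stage 1 = 22,100+3,310 + 6,760+918 + 3,820 = 36,908 kg.
Stage 1: m₀ = 36,908 kg, m_f = 36,908 − 22,100 = 14,808 kg; Δv = 371×9.80665×ln(2.492) = 3638.3×0.9133 ≈ 3323 m/s.
Stage 2: m₀ = 11,498 kg, m_f = 11,498 − 6,760 = 4,738 kg; Δv = 287×9.80665×ln(2.427) = 2814.5×0.8866 ≈ 2495 m/s.
Total Δv = 3323 + 2495 = 5818 m/s.

Δv ≈ 5820 m/s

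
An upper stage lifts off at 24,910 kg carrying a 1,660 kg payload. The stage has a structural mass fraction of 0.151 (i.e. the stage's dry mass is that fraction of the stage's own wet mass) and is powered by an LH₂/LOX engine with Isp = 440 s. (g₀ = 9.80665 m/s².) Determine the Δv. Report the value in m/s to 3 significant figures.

Δv ≈ 6780 m/s

Stage wet mass = m₀ − payload = 24,910 − 1,660 = 23,250 kg.
Stage dry mass = ε × stage wet mass = 0.151 × 23,250 = 3,510.75 kg.
Burnout mass m_f = stage dry + payload = 3,510.75 + 1,660 = 5,170.75 kg.
v_e = Isp · g₀ = 440 × 9.80665 = 4314.9 m/s.
Rocket equation: Δv = v_e · ln(24,910/5,170.75) = 4314.9 × ln(4.817) = 4314.9 × 1.5723 ≈ 6784 m/s.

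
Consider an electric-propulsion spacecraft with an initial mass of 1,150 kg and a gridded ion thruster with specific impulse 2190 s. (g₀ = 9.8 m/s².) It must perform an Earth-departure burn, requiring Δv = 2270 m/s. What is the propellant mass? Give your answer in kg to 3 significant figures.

v_e = Isp · g₀ = 2190 × 9.8 = 21462.0 m/s.
m₀/m_f = exp(Δv / v_e) = exp(2270 / 21462.0) = exp(0.1058) = 1.1116.
m_f = 1,150 / 1.1116 = 1,034.54 kg, so propellant = m₀ − m_f = 1,150 − 1,034.54 = 115.46 kg.

propellant mass ≈ 115 kg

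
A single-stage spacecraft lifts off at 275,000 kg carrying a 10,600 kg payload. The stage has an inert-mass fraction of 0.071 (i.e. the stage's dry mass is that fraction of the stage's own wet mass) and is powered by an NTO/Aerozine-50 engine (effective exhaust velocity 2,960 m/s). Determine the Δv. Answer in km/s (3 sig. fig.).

Δv ≈ 6.62 km/s

Stage wet mass = m₀ − payload = 275,000 − 10,600 = 264,400 kg.
Stage dry mass = ε × stage wet mass = 0.071 × 264,400 = 18,772.4 kg.
Burnout mass m_f = stage dry + payload = 18,772.4 + 10,600 = 29,372.4 kg.
Δv = v_e · ln(275,000/29,372.4) = 2960.0 × ln(9.363) = 2960.0 × 2.2367 ≈ 6621 m/s.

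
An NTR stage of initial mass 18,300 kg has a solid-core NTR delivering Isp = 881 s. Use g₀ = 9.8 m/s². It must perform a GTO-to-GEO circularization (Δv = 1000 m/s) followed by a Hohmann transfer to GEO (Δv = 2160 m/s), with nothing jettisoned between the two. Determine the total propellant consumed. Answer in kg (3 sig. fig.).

total propellant consumed ≈ 5610 kg

v_e = Isp · g₀ = 881 × 9.8 = 8633.8 m/s.
After the first burn: m = 18300 × exp(−1000/8633.8) = 18300 × 0.89063 = 16,298.5 kg.
After the second burn: m = 16,298.5 × exp(−2160/8633.8) = 16,298.5 × 0.77866 = 12,691 kg.
Total propellant = m₀ − m_final = 18300 − 12,691 = 5,609 kg.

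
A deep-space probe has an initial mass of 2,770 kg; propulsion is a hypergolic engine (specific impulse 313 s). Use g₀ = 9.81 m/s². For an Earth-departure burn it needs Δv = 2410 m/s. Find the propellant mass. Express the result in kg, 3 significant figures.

v_e = Isp · g₀ = 313 × 9.81 = 3070.5 m/s.
From the ideal rocket equation, m₀/m_f = exp(Δv / v_e) = exp(2410 / 3070.5) = exp(0.7849) = 2.1921.
m_f = 2,770 / 2.1921 = 1,263.63 kg, so propellant = m₀ − m_f = 2,770 − 1,263.63 = 1,506.37 kg.

propellant mass ≈ 1510 kg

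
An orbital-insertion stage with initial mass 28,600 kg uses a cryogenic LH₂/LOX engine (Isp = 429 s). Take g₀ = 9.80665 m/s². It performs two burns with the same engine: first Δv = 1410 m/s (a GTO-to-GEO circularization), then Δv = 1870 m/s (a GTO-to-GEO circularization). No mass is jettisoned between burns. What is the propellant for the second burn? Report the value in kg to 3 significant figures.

v_e = Isp · g₀ = 429 × 9.80665 = 4207.1 m/s.
After the first burn: m = 28600 × exp(−1410/4207.1) = 28600 × 0.71523 = 20,455.6 kg.
After the second burn: m = 20,455.6 × exp(−1870/4207.1) = 20,455.6 × 0.64115 = 13,115.1 kg.
Second-burn propellant = 20,455.6 − 13,115.1 = 7,340.5 kg.

propellant for the second burn ≈ 7340 kg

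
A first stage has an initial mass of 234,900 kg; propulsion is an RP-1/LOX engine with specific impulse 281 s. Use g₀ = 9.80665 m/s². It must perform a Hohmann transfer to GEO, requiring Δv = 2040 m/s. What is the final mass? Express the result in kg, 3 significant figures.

v_e = Isp · g₀ = 281 × 9.80665 = 2755.7 m/s.
Using Δv = v_e ln(m₀/m_f): m₀/m_f = exp(Δv / v_e) = exp(2040 / 2755.7) = exp(0.7403) = 2.0965.
m_f = m₀ / 2.0965 = 234,900 / 2.0965 = 112,044 kg.

final mass ≈ 112000 kg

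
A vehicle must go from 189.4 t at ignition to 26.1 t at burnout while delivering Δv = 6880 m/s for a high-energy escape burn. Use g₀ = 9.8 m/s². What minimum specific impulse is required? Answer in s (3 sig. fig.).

Isp ≈ 354 s

ln(m₀/m_f) = ln(189400/26100) = ln(7.257) = 1.9819.
v_e = Δv / ln(m₀/m_f) = 6880 / 1.9819 = 3471.4 m/s.
Isp = v_e / g₀ = 3471.4 / 9.8 = 354.2 s.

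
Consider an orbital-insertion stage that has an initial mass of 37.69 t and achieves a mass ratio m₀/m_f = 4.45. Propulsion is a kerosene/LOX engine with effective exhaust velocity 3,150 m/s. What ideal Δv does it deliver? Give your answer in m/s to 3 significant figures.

By the Tsiolkovsky rocket equation, Δv = v_e · ln(4.45) = 3150.0 × 1.4929 ≈ 4702.6 m/s.

Δv ≈ 4700 m/s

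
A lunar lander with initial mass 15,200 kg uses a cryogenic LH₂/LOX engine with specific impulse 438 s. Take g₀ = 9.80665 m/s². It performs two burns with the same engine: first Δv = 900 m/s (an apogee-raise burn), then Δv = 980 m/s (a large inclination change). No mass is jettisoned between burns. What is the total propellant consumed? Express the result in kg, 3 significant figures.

total propellant consumed ≈ 5390 kg

v_e = Isp · g₀ = 438 × 9.80665 = 4295.3 m/s.
After the first burn: m = 15200 × exp(−900/4295.3) = 15200 × 0.81096 = 12,326.6 kg.
After the second burn: m = 12,326.6 × exp(−980/4295.3) = 12,326.6 × 0.79600 = 9,811.97 kg.
Total propellant = m₀ − m_final = 15200 − 9,811.97 = 5,388.03 kg.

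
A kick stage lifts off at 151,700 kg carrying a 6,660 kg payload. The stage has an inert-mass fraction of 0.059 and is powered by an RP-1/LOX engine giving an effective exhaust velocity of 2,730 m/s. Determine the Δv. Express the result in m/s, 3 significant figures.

Stage wet mass = m₀ − payload = 151,700 − 6,660 = 145,040 kg.
Stage dry mass = ε × stage wet mass = 0.059 × 145,040 = 8,557.36 kg.
Burnout mass m_f = stage dry + payload = 8,557.36 + 6,660 = 15,217.36 kg.
Δv = v_e · ln(151,700/15,217.36) = 2730.0 × ln(9.969) = 2730.0 × 2.2995 ≈ 6278 m/s.

Δv ≈ 6280 m/s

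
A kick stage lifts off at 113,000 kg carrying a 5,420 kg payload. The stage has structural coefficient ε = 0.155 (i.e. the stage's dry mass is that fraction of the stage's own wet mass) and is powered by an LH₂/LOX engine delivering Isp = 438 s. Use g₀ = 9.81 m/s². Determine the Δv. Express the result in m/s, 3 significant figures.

Δv ≈ 7010 m/s

Stage wet mass = m₀ − payload = 113,000 − 5,420 = 107,580 kg.
Stage dry mass = ε × stage wet mass = 0.155 × 107,580 = 16,674.9 kg.
Burnout mass m_f = stage dry + payload = 16,674.9 + 5,420 = 22,094.9 kg.
v_e = Isp · g₀ = 438 × 9.81 = 4296.8 m/s.
From the ideal rocket equation, Δv = v_e · ln(113,000/22,094.9) = 4296.8 × ln(5.114) = 4296.8 × 1.6320 ≈ 7013 m/s.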